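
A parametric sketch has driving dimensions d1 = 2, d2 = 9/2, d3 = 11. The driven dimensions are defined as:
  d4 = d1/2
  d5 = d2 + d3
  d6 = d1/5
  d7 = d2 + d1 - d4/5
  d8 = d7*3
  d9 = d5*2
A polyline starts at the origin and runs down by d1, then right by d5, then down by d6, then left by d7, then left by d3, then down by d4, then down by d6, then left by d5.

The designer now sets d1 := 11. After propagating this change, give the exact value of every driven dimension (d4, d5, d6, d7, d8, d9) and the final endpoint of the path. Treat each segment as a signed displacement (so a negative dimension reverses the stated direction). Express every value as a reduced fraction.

d4 = 11/2
d5 = 31/2
d6 = 11/5
d7 = 72/5
d8 = 216/5
d9 = 31
endpoint = (-127/5, -209/10)

Apply edit: d1 := 11
  d4 = d1/2 = 11/2
  d5 = d2 + d3 = 31/2
  d6 = d1/5 = 11/5
  d7 = d2 + d1 - d4/5 = 72/5
  d8 = d7*3 = 216/5
  d9 = d5*2 = 31
Walk from origin (0, 0):
  seg 1: down by d1 = 11 → (0, -11)
  seg 2: right by d5 = 31/2 → (31/2, -11)
  seg 3: down by d6 = 11/5 → (31/2, -66/5)
  seg 4: left by d7 = 72/5 → (11/10, -66/5)
  seg 5: left by d3 = 11 → (-99/10, -66/5)
  seg 6: down by d4 = 11/2 → (-99/10, -187/10)
  seg 7: down by d6 = 11/5 → (-99/10, -209/10)
  seg 8: left by d5 = 31/2 → (-127/5, -209/10)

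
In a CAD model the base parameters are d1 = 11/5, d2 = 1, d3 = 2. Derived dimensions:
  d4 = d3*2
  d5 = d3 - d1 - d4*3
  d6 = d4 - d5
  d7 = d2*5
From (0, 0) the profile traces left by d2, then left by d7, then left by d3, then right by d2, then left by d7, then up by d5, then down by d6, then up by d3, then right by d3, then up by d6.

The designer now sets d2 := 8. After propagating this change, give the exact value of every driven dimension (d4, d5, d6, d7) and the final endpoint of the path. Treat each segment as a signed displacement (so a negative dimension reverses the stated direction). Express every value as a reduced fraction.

Apply edit: d2 := 8
  d4 = d3*2 = 4
  d5 = d3 - d1 - d4*3 = -61/5
  d6 = d4 - d5 = 81/5
  d7 = d2*5 = 40
Walk from origin (0, 0):
  seg 1: left by d2 = 8 → (-8, 0)
  seg 2: left by d7 = 40 → (-48, 0)
  seg 3: left by d3 = 2 → (-50, 0)
  seg 4: right by d2 = 8 → (-42, 0)
  seg 5: left by d7 = 40 → (-82, 0)
  seg 6: up by d5 = -61/5 → (-82, -61/5)
  seg 7: down by d6 = 81/5 → (-82, -142/5)
  seg 8: up by d3 = 2 → (-82, -132/5)
  seg 9: right by d3 = 2 → (-80, -132/5)
  seg 10: up by d6 = 81/5 → (-80, -51/5)

d4 = 4
d5 = -61/5
d6 = 81/5
d7 = 40
endpoint = (-80, -51/5)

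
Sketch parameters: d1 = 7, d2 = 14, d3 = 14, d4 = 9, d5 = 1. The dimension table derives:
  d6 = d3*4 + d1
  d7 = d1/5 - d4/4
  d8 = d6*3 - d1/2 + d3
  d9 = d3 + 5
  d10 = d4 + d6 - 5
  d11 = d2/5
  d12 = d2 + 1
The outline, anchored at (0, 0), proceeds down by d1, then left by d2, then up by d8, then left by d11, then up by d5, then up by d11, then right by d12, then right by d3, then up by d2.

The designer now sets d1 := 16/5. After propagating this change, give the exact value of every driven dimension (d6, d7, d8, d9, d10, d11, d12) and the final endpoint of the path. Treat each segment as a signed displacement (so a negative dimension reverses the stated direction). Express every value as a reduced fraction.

Apply edit: d1 := 16/5
  d6 = d3*4 + d1 = 296/5
  d7 = d1/5 - d4/4 = -161/100
  d8 = d6*3 - d1/2 + d3 = 190
  d9 = d3 + 5 = 19
  d10 = d4 + d6 - 5 = 316/5
  d11 = d2/5 = 14/5
  d12 = d2 + 1 = 15
Walk from origin (0, 0):
  seg 1: down by d1 = 16/5 → (0, -16/5)
  seg 2: left by d2 = 14 → (-14, -16/5)
  seg 3: up by d8 = 190 → (-14, 934/5)
  seg 4: left by d11 = 14/5 → (-84/5, 934/5)
  seg 5: up by d5 = 1 → (-84/5, 939/5)
  seg 6: up by d11 = 14/5 → (-84/5, 953/5)
  seg 7: right by d12 = 15 → (-9/5, 953/5)
  seg 8: right by d3 = 14 → (61/5, 953/5)
  seg 9: up by d2 = 14 → (61/5, 1023/5)

d6 = 296/5
d7 = -161/100
d8 = 190
d9 = 19
d10 = 316/5
d11 = 14/5
d12 = 15
endpoint = (61/5, 1023/5)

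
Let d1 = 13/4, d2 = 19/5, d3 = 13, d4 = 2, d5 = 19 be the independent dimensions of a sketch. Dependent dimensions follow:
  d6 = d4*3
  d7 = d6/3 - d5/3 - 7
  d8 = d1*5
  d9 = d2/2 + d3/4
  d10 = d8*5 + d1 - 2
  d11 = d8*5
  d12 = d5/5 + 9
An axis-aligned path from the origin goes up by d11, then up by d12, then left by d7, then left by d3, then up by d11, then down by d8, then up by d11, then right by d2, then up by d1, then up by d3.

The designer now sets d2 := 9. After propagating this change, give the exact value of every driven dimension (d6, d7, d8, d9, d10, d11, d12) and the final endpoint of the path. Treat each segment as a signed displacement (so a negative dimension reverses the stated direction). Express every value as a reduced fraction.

d6 = 6
d7 = -34/3
d8 = 65/4
d9 = 31/4
d10 = 165/2
d11 = 325/4
d12 = 64/5
endpoint = (22/3, 5131/20)

Apply edit: d2 := 9
  d6 = d4*3 = 6
  d7 = d6/3 - d5/3 - 7 = -34/3
  d8 = d1*5 = 65/4
  d9 = d2/2 + d3/4 = 31/4
  d10 = d8*5 + d1 - 2 = 165/2
  d11 = d8*5 = 325/4
  d12 = d5/5 + 9 = 64/5
Walk from origin (0, 0):
  seg 1: up by d11 = 325/4 → (0, 325/4)
  seg 2: up by d12 = 64/5 → (0, 1881/20)
  seg 3: left by d7 = -34/3 → (34/3, 1881/20)
  seg 4: left by d3 = 13 → (-5/3, 1881/20)
  seg 5: up by d11 = 325/4 → (-5/3, 1753/10)
  seg 6: down by d8 = 65/4 → (-5/3, 3181/20)
  seg 7: up by d11 = 325/4 → (-5/3, 2403/10)
  seg 8: right by d2 = 9 → (22/3, 2403/10)
  seg 9: up by d1 = 13/4 → (22/3, 4871/20)
  seg 10: up by d3 = 13 → (22/3, 5131/20)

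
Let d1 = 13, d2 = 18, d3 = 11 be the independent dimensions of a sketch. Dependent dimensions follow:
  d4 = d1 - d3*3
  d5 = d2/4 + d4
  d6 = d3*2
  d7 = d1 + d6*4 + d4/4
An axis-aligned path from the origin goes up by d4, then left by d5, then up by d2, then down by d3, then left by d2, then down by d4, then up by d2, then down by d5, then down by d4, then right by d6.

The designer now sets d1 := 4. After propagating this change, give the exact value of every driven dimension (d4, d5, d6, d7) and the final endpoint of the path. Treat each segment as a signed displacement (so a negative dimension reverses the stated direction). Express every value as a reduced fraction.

d4 = -29
d5 = -49/2
d6 = 22
d7 = 339/4
endpoint = (57/2, 157/2)

Apply edit: d1 := 4
  d4 = d1 - d3*3 = -29
  d5 = d2/4 + d4 = -49/2
  d6 = d3*2 = 22
  d7 = d1 + d6*4 + d4/4 = 339/4
Walk from origin (0, 0):
  seg 1: up by d4 = -29 → (0, -29)
  seg 2: left by d5 = -49/2 → (49/2, -29)
  seg 3: up by d2 = 18 → (49/2, -11)
  seg 4: down by d3 = 11 → (49/2, -22)
  seg 5: left by d2 = 18 → (13/2, -22)
  seg 6: down by d4 = -29 → (13/2, 7)
  seg 7: up by d2 = 18 → (13/2, 25)
  seg 8: down by d5 = -49/2 → (13/2, 99/2)
  seg 9: down by d4 = -29 → (13/2, 157/2)
  seg 10: right by d6 = 22 → (57/2, 157/2)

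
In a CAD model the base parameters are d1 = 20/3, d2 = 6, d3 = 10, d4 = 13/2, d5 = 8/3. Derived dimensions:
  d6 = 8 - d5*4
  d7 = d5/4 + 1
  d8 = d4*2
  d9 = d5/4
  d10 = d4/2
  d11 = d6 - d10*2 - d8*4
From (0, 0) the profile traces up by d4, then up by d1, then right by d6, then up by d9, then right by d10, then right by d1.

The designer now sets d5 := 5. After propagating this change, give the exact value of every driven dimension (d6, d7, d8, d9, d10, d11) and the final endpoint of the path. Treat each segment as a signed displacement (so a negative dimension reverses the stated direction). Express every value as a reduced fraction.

Apply edit: d5 := 5
  d6 = 8 - d5*4 = -12
  d7 = d5/4 + 1 = 9/4
  d8 = d4*2 = 13
  d9 = d5/4 = 5/4
  d10 = d4/2 = 13/4
  d11 = d6 - d10*2 - d8*4 = -141/2
Walk from origin (0, 0):
  seg 1: up by d4 = 13/2 → (0, 13/2)
  seg 2: up by d1 = 20/3 → (0, 79/6)
  seg 3: right by d6 = -12 → (-12, 79/6)
  seg 4: up by d9 = 5/4 → (-12, 173/12)
  seg 5: right by d10 = 13/4 → (-35/4, 173/12)
  seg 6: right by d1 = 20/3 → (-25/12, 173/12)

d6 = -12
d7 = 9/4
d8 = 13
d9 = 5/4
d10 = 13/4
d11 = -141/2
endpoint = (-25/12, 173/12)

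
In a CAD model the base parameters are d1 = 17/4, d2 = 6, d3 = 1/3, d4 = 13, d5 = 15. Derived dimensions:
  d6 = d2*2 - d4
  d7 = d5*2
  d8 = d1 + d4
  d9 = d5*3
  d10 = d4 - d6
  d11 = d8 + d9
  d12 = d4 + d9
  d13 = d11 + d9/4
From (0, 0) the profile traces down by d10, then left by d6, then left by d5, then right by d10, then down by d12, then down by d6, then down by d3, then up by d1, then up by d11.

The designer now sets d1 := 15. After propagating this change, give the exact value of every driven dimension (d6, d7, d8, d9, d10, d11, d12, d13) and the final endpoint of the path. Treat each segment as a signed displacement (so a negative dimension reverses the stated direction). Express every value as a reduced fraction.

d6 = -1
d7 = 30
d8 = 28
d9 = 45
d10 = 14
d11 = 73
d12 = 58
d13 = 337/4
endpoint = (0, 50/3)

Apply edit: d1 := 15
  d6 = d2*2 - d4 = -1
  d7 = d5*2 = 30
  d8 = d1 + d4 = 28
  d9 = d5*3 = 45
  d10 = d4 - d6 = 14
  d11 = d8 + d9 = 73
  d12 = d4 + d9 = 58
  d13 = d11 + d9/4 = 337/4
Walk from origin (0, 0):
  seg 1: down by d10 = 14 → (0, -14)
  seg 2: left by d6 = -1 → (1, -14)
  seg 3: left by d5 = 15 → (-14, -14)
  seg 4: right by d10 = 14 → (0, -14)
  seg 5: down by d12 = 58 → (0, -72)
  seg 6: down by d6 = -1 → (0, -71)
  seg 7: down by d3 = 1/3 → (0, -214/3)
  seg 8: up by d1 = 15 → (0, -169/3)
  seg 9: up by d11 = 73 → (0, 50/3)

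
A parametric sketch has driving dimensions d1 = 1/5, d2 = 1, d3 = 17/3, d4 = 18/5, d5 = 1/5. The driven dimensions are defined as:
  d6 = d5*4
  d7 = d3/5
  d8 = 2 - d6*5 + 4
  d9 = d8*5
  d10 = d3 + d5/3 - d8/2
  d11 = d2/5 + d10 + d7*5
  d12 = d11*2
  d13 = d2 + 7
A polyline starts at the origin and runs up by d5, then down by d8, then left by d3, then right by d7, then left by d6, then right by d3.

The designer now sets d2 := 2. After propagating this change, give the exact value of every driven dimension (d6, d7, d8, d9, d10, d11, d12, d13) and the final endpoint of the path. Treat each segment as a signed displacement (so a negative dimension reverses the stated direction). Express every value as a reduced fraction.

Apply edit: d2 := 2
  d6 = d5*4 = 4/5
  d7 = d3/5 = 17/15
  d8 = 2 - d6*5 + 4 = 2
  d9 = d8*5 = 10
  d10 = d3 + d5/3 - d8/2 = 71/15
  d11 = d2/5 + d10 + d7*5 = 54/5
  d12 = d11*2 = 108/5
  d13 = d2 + 7 = 9
Walk from origin (0, 0):
  seg 1: up by d5 = 1/5 → (0, 1/5)
  seg 2: down by d8 = 2 → (0, -9/5)
  seg 3: left by d3 = 17/3 → (-17/3, -9/5)
  seg 4: right by d7 = 17/15 → (-68/15, -9/5)
  seg 5: left by d6 = 4/5 → (-16/3, -9/5)
  seg 6: right by d3 = 17/3 → (1/3, -9/5)

d6 = 4/5
d7 = 17/15
d8 = 2
d9 = 10
d10 = 71/15
d11 = 54/5
d12 = 108/5
d13 = 9
endpoint = (1/3, -9/5)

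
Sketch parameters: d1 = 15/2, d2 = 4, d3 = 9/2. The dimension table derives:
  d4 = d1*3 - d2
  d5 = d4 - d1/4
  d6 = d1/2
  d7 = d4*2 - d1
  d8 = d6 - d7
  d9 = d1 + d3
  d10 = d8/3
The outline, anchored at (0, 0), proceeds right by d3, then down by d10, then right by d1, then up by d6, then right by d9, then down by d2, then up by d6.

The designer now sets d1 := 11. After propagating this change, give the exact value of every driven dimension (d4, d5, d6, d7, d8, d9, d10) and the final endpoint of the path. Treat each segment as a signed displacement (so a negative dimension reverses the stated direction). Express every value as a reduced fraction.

d4 = 29
d5 = 105/4
d6 = 11/2
d7 = 47
d8 = -83/2
d9 = 31/2
d10 = -83/6
endpoint = (31, 125/6)

Apply edit: d1 := 11
  d4 = d1*3 - d2 = 29
  d5 = d4 - d1/4 = 105/4
  d6 = d1/2 = 11/2
  d7 = d4*2 - d1 = 47
  d8 = d6 - d7 = -83/2
  d9 = d1 + d3 = 31/2
  d10 = d8/3 = -83/6
Walk from origin (0, 0):
  seg 1: right by d3 = 9/2 → (9/2, 0)
  seg 2: down by d10 = -83/6 → (9/2, 83/6)
  seg 3: right by d1 = 11 → (31/2, 83/6)
  seg 4: up by d6 = 11/2 → (31/2, 58/3)
  seg 5: right by d9 = 31/2 → (31, 58/3)
  seg 6: down by d2 = 4 → (31, 46/3)
  seg 7: up by d6 = 11/2 → (31, 125/6)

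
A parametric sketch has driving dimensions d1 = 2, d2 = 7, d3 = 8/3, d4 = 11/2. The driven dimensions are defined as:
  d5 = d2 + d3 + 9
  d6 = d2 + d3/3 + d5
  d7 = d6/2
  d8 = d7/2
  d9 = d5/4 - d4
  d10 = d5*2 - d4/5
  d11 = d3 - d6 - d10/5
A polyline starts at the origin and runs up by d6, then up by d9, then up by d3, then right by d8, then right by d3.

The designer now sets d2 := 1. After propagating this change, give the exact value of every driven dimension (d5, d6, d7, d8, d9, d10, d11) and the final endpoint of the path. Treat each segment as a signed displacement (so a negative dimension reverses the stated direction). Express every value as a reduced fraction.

Apply edit: d2 := 1
  d5 = d2 + d3 + 9 = 38/3
  d6 = d2 + d3/3 + d5 = 131/9
  d7 = d6/2 = 131/18
  d8 = d7/2 = 131/36
  d9 = d5/4 - d4 = -7/3
  d10 = d5*2 - d4/5 = 727/30
  d11 = d3 - d6 - d10/5 = -7531/450
Walk from origin (0, 0):
  seg 1: up by d6 = 131/9 → (0, 131/9)
  seg 2: up by d9 = -7/3 → (0, 110/9)
  seg 3: up by d3 = 8/3 → (0, 134/9)
  seg 4: right by d8 = 131/36 → (131/36, 134/9)
  seg 5: right by d3 = 8/3 → (227/36, 134/9)

d5 = 38/3
d6 = 131/9
d7 = 131/18
d8 = 131/36
d9 = -7/3
d10 = 727/30
d11 = -7531/450
endpoint = (227/36, 134/9)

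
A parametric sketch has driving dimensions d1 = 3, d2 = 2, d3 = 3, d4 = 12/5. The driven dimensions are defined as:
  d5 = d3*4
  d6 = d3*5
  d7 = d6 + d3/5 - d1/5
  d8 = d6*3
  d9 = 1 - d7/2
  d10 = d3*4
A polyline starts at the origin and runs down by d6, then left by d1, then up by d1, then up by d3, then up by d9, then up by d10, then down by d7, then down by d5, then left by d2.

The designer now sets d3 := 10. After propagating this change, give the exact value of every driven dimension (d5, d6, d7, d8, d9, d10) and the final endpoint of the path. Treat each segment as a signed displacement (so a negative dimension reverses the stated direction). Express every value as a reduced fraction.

Apply edit: d3 := 10
  d5 = d3*4 = 40
  d6 = d3*5 = 50
  d7 = d6 + d3/5 - d1/5 = 257/5
  d8 = d6*3 = 150
  d9 = 1 - d7/2 = -247/10
  d10 = d3*4 = 40
Walk from origin (0, 0):
  seg 1: down by d6 = 50 → (0, -50)
  seg 2: left by d1 = 3 → (-3, -50)
  seg 3: up by d1 = 3 → (-3, -47)
  seg 4: up by d3 = 10 → (-3, -37)
  seg 5: up by d9 = -247/10 → (-3, -617/10)
  seg 6: up by d10 = 40 → (-3, -217/10)
  seg 7: down by d7 = 257/5 → (-3, -731/10)
  seg 8: down by d5 = 40 → (-3, -1131/10)
  seg 9: left by d2 = 2 → (-5, -1131/10)

d5 = 40
d6 = 50
d7 = 257/5
d8 = 150
d9 = -247/10
d10 = 40
endpoint = (-5, -1131/10)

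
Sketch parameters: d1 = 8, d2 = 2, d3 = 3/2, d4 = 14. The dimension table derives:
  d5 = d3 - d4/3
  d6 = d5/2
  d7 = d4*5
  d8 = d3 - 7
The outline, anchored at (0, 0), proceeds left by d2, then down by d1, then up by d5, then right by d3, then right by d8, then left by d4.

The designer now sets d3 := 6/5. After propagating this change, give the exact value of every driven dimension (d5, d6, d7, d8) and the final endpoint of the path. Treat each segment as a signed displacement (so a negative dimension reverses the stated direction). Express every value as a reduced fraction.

Apply edit: d3 := 6/5
  d5 = d3 - d4/3 = -52/15
  d6 = d5/2 = -26/15
  d7 = d4*5 = 70
  d8 = d3 - 7 = -29/5
Walk from origin (0, 0):
  seg 1: left by d2 = 2 → (-2, 0)
  seg 2: down by d1 = 8 → (-2, -8)
  seg 3: up by d5 = -52/15 → (-2, -172/15)
  seg 4: right by d3 = 6/5 → (-4/5, -172/15)
  seg 5: right by d8 = -29/5 → (-33/5, -172/15)
  seg 6: left by d4 = 14 → (-103/5, -172/15)

d5 = -52/15
d6 = -26/15
d7 = 70
d8 = -29/5
endpoint = (-103/5, -172/15)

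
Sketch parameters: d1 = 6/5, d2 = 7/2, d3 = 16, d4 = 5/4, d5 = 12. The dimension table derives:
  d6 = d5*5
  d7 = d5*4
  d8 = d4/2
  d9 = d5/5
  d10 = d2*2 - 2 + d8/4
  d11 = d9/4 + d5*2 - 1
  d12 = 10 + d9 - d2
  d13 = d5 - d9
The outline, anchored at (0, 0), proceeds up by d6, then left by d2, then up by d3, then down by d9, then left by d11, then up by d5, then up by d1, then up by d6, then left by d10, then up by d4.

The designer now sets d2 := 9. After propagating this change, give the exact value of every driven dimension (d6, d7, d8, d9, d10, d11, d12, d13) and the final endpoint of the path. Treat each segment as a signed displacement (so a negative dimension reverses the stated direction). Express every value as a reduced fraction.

d6 = 60
d7 = 48
d8 = 5/8
d9 = 12/5
d10 = 517/32
d11 = 118/5
d12 = 17/5
d13 = 48/5
endpoint = (-7801/160, 2961/20)

Apply edit: d2 := 9
  d6 = d5*5 = 60
  d7 = d5*4 = 48
  d8 = d4/2 = 5/8
  d9 = d5/5 = 12/5
  d10 = d2*2 - 2 + d8/4 = 517/32
  d11 = d9/4 + d5*2 - 1 = 118/5
  d12 = 10 + d9 - d2 = 17/5
  d13 = d5 - d9 = 48/5
Walk from origin (0, 0):
  seg 1: up by d6 = 60 → (0, 60)
  seg 2: left by d2 = 9 → (-9, 60)
  seg 3: up by d3 = 16 → (-9, 76)
  seg 4: down by d9 = 12/5 → (-9, 368/5)
  seg 5: left by d11 = 118/5 → (-163/5, 368/5)
  seg 6: up by d5 = 12 → (-163/5, 428/5)
  seg 7: up by d1 = 6/5 → (-163/5, 434/5)
  seg 8: up by d6 = 60 → (-163/5, 734/5)
  seg 9: left by d10 = 517/32 → (-7801/160, 734/5)
  seg 10: up by d4 = 5/4 → (-7801/160, 2961/20)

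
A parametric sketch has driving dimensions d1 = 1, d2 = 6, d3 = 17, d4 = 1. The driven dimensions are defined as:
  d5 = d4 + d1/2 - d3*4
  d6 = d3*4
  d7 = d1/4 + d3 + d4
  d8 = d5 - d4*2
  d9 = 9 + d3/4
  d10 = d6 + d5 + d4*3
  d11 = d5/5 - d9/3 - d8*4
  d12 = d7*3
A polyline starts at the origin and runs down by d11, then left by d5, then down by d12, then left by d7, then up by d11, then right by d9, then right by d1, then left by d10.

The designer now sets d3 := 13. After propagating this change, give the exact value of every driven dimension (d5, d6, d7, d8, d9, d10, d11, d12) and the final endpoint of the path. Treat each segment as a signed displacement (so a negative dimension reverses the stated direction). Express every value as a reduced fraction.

d5 = -101/2
d6 = 52
d7 = 57/4
d8 = -105/2
d9 = 49/4
d10 = 9/2
d11 = 11749/60
d12 = 171/4
endpoint = (45, -171/4)

Apply edit: d3 := 13
  d5 = d4 + d1/2 - d3*4 = -101/2
  d6 = d3*4 = 52
  d7 = d1/4 + d3 + d4 = 57/4
  d8 = d5 - d4*2 = -105/2
  d9 = 9 + d3/4 = 49/4
  d10 = d6 + d5 + d4*3 = 9/2
  d11 = d5/5 - d9/3 - d8*4 = 11749/60
  d12 = d7*3 = 171/4
Walk from origin (0, 0):
  seg 1: down by d11 = 11749/60 → (0, -11749/60)
  seg 2: left by d5 = -101/2 → (101/2, -11749/60)
  seg 3: down by d12 = 171/4 → (101/2, -7157/30)
  seg 4: left by d7 = 57/4 → (145/4, -7157/30)
  seg 5: up by d11 = 11749/60 → (145/4, -171/4)
  seg 6: right by d9 = 49/4 → (97/2, -171/4)
  seg 7: right by d1 = 1 → (99/2, -171/4)
  seg 8: left by d10 = 9/2 → (45, -171/4)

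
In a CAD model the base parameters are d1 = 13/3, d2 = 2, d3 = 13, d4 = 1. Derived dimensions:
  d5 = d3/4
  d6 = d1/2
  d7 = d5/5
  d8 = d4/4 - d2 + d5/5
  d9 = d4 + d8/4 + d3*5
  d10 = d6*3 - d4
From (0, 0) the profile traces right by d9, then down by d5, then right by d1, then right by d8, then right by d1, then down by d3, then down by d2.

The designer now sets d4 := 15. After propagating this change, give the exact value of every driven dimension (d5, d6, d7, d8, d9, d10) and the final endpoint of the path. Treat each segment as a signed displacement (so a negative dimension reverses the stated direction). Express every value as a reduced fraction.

Apply edit: d4 := 15
  d5 = d3/4 = 13/4
  d6 = d1/2 = 13/6
  d7 = d5/5 = 13/20
  d8 = d4/4 - d2 + d5/5 = 12/5
  d9 = d4 + d8/4 + d3*5 = 403/5
  d10 = d6*3 - d4 = -17/2
Walk from origin (0, 0):
  seg 1: right by d9 = 403/5 → (403/5, 0)
  seg 2: down by d5 = 13/4 → (403/5, -13/4)
  seg 3: right by d1 = 13/3 → (1274/15, -13/4)
  seg 4: right by d8 = 12/5 → (262/3, -13/4)
  seg 5: right by d1 = 13/3 → (275/3, -13/4)
  seg 6: down by d3 = 13 → (275/3, -65/4)
  seg 7: down by d2 = 2 → (275/3, -73/4)

d5 = 13/4
d6 = 13/6
d7 = 13/20
d8 = 12/5
d9 = 403/5
d10 = -17/2
endpoint = (275/3, -73/4)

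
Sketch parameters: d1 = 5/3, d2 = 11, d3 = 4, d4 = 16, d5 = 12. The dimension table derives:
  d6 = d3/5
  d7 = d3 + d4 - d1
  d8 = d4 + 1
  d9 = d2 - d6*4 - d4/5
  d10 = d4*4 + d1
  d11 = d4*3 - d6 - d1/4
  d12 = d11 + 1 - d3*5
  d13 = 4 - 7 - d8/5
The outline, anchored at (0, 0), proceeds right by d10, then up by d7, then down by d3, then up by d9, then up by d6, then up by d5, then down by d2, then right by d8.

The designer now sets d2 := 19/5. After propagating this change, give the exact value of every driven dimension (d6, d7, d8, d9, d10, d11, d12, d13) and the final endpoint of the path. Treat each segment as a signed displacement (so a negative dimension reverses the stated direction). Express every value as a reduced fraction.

Apply edit: d2 := 19/5
  d6 = d3/5 = 4/5
  d7 = d3 + d4 - d1 = 55/3
  d8 = d4 + 1 = 17
  d9 = d2 - d6*4 - d4/5 = -13/5
  d10 = d4*4 + d1 = 197/3
  d11 = d4*3 - d6 - d1/4 = 2807/60
  d12 = d11 + 1 - d3*5 = 1667/60
  d13 = 4 - 7 - d8/5 = -32/5
Walk from origin (0, 0):
  seg 1: right by d10 = 197/3 → (197/3, 0)
  seg 2: up by d7 = 55/3 → (197/3, 55/3)
  seg 3: down by d3 = 4 → (197/3, 43/3)
  seg 4: up by d9 = -13/5 → (197/3, 176/15)
  seg 5: up by d6 = 4/5 → (197/3, 188/15)
  seg 6: up by d5 = 12 → (197/3, 368/15)
  seg 7: down by d2 = 19/5 → (197/3, 311/15)
  seg 8: right by d8 = 17 → (248/3, 311/15)

d6 = 4/5
d7 = 55/3
d8 = 17
d9 = -13/5
d10 = 197/3
d11 = 2807/60
d12 = 1667/60
d13 = -32/5
endpoint = (248/3, 311/15)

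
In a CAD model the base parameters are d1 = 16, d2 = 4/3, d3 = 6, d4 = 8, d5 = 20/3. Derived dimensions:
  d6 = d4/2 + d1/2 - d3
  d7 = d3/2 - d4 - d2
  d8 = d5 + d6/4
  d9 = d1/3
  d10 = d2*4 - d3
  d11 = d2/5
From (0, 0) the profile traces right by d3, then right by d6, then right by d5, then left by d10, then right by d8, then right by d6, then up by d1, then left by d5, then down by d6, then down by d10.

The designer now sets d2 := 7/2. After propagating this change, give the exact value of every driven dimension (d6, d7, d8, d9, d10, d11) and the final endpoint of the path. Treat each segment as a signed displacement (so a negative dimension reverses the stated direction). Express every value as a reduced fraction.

Apply edit: d2 := 7/2
  d6 = d4/2 + d1/2 - d3 = 6
  d7 = d3/2 - d4 - d2 = -17/2
  d8 = d5 + d6/4 = 49/6
  d9 = d1/3 = 16/3
  d10 = d2*4 - d3 = 8
  d11 = d2/5 = 7/10
Walk from origin (0, 0):
  seg 1: right by d3 = 6 → (6, 0)
  seg 2: right by d6 = 6 → (12, 0)
  seg 3: right by d5 = 20/3 → (56/3, 0)
  seg 4: left by d10 = 8 → (32/3, 0)
  seg 5: right by d8 = 49/6 → (113/6, 0)
  seg 6: right by d6 = 6 → (149/6, 0)
  seg 7: up by d1 = 16 → (149/6, 16)
  seg 8: left by d5 = 20/3 → (109/6, 16)
  seg 9: down by d6 = 6 → (109/6, 10)
  seg 10: down by d10 = 8 → (109/6, 2)

d6 = 6
d7 = -17/2
d8 = 49/6
d9 = 16/3
d10 = 8
d11 = 7/10
endpoint = (109/6, 2)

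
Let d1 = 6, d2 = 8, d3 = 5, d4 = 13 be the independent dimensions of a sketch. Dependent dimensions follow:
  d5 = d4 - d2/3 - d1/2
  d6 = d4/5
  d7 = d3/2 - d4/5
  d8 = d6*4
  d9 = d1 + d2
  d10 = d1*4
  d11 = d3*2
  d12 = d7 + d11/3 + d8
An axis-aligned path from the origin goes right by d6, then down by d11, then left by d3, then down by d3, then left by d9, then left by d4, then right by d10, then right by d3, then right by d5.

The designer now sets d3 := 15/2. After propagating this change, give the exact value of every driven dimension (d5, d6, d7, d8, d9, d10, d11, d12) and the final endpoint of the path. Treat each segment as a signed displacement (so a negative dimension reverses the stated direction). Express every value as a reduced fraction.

Apply edit: d3 := 15/2
  d5 = d4 - d2/3 - d1/2 = 22/3
  d6 = d4/5 = 13/5
  d7 = d3/2 - d4/5 = 23/20
  d8 = d6*4 = 52/5
  d9 = d1 + d2 = 14
  d10 = d1*4 = 24
  d11 = d3*2 = 15
  d12 = d7 + d11/3 + d8 = 331/20
Walk from origin (0, 0):
  seg 1: right by d6 = 13/5 → (13/5, 0)
  seg 2: down by d11 = 15 → (13/5, -15)
  seg 3: left by d3 = 15/2 → (-49/10, -15)
  seg 4: down by d3 = 15/2 → (-49/10, -45/2)
  seg 5: left by d9 = 14 → (-189/10, -45/2)
  seg 6: left by d4 = 13 → (-319/10, -45/2)
  seg 7: right by d10 = 24 → (-79/10, -45/2)
  seg 8: right by d3 = 15/2 → (-2/5, -45/2)
  seg 9: right by d5 = 22/3 → (104/15, -45/2)

d5 = 22/3
d6 = 13/5
d7 = 23/20
d8 = 52/5
d9 = 14
d10 = 24
d11 = 15
d12 = 331/20
endpoint = (104/15, -45/2)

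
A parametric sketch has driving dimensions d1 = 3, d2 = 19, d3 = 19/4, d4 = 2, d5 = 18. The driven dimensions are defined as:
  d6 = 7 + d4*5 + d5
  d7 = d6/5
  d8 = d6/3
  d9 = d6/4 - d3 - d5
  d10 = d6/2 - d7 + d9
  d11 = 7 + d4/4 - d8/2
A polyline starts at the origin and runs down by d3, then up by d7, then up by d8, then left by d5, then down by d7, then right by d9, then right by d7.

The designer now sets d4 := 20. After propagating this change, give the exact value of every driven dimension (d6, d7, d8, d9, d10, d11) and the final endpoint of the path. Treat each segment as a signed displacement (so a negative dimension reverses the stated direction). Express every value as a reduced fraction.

d6 = 125
d7 = 25
d8 = 125/3
d9 = 17/2
d10 = 46
d11 = -53/6
endpoint = (31/2, 443/12)

Apply edit: d4 := 20
  d6 = 7 + d4*5 + d5 = 125
  d7 = d6/5 = 25
  d8 = d6/3 = 125/3
  d9 = d6/4 - d3 - d5 = 17/2
  d10 = d6/2 - d7 + d9 = 46
  d11 = 7 + d4/4 - d8/2 = -53/6
Walk from origin (0, 0):
  seg 1: down by d3 = 19/4 → (0, -19/4)
  seg 2: up by d7 = 25 → (0, 81/4)
  seg 3: up by d8 = 125/3 → (0, 743/12)
  seg 4: left by d5 = 18 → (-18, 743/12)
  seg 5: down by d7 = 25 → (-18, 443/12)
  seg 6: right by d9 = 17/2 → (-19/2, 443/12)
  seg 7: right by d7 = 25 → (31/2, 443/12)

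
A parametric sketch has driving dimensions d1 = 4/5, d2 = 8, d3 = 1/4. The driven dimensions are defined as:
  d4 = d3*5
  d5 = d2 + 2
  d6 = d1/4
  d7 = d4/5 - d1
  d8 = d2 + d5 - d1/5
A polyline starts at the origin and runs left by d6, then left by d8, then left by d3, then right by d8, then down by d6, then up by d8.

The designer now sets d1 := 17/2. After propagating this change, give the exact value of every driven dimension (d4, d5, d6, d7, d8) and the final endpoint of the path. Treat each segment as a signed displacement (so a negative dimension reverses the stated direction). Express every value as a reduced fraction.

Apply edit: d1 := 17/2
  d4 = d3*5 = 5/4
  d5 = d2 + 2 = 10
  d6 = d1/4 = 17/8
  d7 = d4/5 - d1 = -33/4
  d8 = d2 + d5 - d1/5 = 163/10
Walk from origin (0, 0):
  seg 1: left by d6 = 17/8 → (-17/8, 0)
  seg 2: left by d8 = 163/10 → (-737/40, 0)
  seg 3: left by d3 = 1/4 → (-747/40, 0)
  seg 4: right by d8 = 163/10 → (-19/8, 0)
  seg 5: down by d6 = 17/8 → (-19/8, -17/8)
  seg 6: up by d8 = 163/10 → (-19/8, 567/40)

d4 = 5/4
d5 = 10
d6 = 17/8
d7 = -33/4
d8 = 163/10
endpoint = (-19/8, 567/40)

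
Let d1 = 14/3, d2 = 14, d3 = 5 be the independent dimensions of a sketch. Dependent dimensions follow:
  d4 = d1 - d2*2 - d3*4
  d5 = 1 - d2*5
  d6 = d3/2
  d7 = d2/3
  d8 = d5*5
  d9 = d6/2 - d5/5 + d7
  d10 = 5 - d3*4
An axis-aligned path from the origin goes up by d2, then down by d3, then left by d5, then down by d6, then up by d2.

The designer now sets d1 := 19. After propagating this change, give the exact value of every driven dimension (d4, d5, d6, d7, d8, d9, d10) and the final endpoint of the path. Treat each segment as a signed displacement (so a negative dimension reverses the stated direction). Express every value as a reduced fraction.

Apply edit: d1 := 19
  d4 = d1 - d2*2 - d3*4 = -29
  d5 = 1 - d2*5 = -69
  d6 = d3/2 = 5/2
  d7 = d2/3 = 14/3
  d8 = d5*5 = -345
  d9 = d6/2 - d5/5 + d7 = 1183/60
  d10 = 5 - d3*4 = -15
Walk from origin (0, 0):
  seg 1: up by d2 = 14 → (0, 14)
  seg 2: down by d3 = 5 → (0, 9)
  seg 3: left by d5 = -69 → (69, 9)
  seg 4: down by d6 = 5/2 → (69, 13/2)
  seg 5: up by d2 = 14 → (69, 41/2)

d4 = -29
d5 = -69
d6 = 5/2
d7 = 14/3
d8 = -345
d9 = 1183/60
d10 = -15
endpoint = (69, 41/2)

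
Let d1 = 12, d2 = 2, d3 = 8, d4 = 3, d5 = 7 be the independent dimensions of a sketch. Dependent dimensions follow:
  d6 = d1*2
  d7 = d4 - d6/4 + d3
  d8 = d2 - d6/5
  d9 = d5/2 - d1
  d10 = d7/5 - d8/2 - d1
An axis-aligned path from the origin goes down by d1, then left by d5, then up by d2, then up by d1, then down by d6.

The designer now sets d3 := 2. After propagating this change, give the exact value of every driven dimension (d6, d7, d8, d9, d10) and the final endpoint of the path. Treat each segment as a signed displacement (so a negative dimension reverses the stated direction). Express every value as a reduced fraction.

Apply edit: d3 := 2
  d6 = d1*2 = 24
  d7 = d4 - d6/4 + d3 = -1
  d8 = d2 - d6/5 = -14/5
  d9 = d5/2 - d1 = -17/2
  d10 = d7/5 - d8/2 - d1 = -54/5
Walk from origin (0, 0):
  seg 1: down by d1 = 12 → (0, -12)
  seg 2: left by d5 = 7 → (-7, -12)
  seg 3: up by d2 = 2 → (-7, -10)
  seg 4: up by d1 = 12 → (-7, 2)
  seg 5: down by d6 = 24 → (-7, -22)

d6 = 24
d7 = -1
d8 = -14/5
d9 = -17/2
d10 = -54/5
endpoint = (-7, -22)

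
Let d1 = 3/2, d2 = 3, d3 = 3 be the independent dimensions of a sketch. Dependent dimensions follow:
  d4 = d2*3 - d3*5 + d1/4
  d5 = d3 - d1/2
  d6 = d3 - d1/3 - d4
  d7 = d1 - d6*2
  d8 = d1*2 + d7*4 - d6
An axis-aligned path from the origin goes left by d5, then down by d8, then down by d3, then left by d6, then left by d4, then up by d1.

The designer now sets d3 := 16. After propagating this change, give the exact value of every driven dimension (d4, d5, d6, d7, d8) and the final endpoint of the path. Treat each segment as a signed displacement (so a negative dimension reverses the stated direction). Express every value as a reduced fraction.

d4 = -565/8
d5 = 61/4
d6 = 689/8
d7 = -683/4
d8 = -6129/8
endpoint = (-123/4, 6013/8)

Apply edit: d3 := 16
  d4 = d2*3 - d3*5 + d1/4 = -565/8
  d5 = d3 - d1/2 = 61/4
  d6 = d3 - d1/3 - d4 = 689/8
  d7 = d1 - d6*2 = -683/4
  d8 = d1*2 + d7*4 - d6 = -6129/8
Walk from origin (0, 0):
  seg 1: left by d5 = 61/4 → (-61/4, 0)
  seg 2: down by d8 = -6129/8 → (-61/4, 6129/8)
  seg 3: down by d3 = 16 → (-61/4, 6001/8)
  seg 4: left by d6 = 689/8 → (-811/8, 6001/8)
  seg 5: left by d4 = -565/8 → (-123/4, 6001/8)
  seg 6: up by d1 = 3/2 → (-123/4, 6013/8)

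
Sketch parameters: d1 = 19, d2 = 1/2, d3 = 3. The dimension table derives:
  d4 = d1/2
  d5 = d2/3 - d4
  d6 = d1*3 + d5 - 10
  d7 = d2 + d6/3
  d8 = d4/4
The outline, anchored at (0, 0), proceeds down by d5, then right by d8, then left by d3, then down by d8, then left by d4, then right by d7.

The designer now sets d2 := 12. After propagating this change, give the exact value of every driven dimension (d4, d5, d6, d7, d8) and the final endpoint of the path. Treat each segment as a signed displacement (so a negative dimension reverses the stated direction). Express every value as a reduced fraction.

Apply edit: d2 := 12
  d4 = d1/2 = 19/2
  d5 = d2/3 - d4 = -11/2
  d6 = d1*3 + d5 - 10 = 83/2
  d7 = d2 + d6/3 = 155/6
  d8 = d4/4 = 19/8
Walk from origin (0, 0):
  seg 1: down by d5 = -11/2 → (0, 11/2)
  seg 2: right by d8 = 19/8 → (19/8, 11/2)
  seg 3: left by d3 = 3 → (-5/8, 11/2)
  seg 4: down by d8 = 19/8 → (-5/8, 25/8)
  seg 5: left by d4 = 19/2 → (-81/8, 25/8)
  seg 6: right by d7 = 155/6 → (377/24, 25/8)

d4 = 19/2
d5 = -11/2
d6 = 83/2
d7 = 155/6
d8 = 19/8
endpoint = (377/24, 25/8)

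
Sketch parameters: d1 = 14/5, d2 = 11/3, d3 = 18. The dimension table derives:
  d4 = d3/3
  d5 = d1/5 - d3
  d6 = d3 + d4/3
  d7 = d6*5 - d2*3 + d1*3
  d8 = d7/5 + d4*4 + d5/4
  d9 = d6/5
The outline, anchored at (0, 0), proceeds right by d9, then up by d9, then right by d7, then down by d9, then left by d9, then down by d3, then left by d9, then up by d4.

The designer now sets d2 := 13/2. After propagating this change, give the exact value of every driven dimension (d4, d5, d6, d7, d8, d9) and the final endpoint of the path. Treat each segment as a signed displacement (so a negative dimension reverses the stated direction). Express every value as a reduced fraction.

d4 = 6
d5 = -436/25
d6 = 20
d7 = 889/10
d8 = 1871/50
d9 = 4
endpoint = (849/10, -12)

Apply edit: d2 := 13/2
  d4 = d3/3 = 6
  d5 = d1/5 - d3 = -436/25
  d6 = d3 + d4/3 = 20
  d7 = d6*5 - d2*3 + d1*3 = 889/10
  d8 = d7/5 + d4*4 + d5/4 = 1871/50
  d9 = d6/5 = 4
Walk from origin (0, 0):
  seg 1: right by d9 = 4 → (4, 0)
  seg 2: up by d9 = 4 → (4, 4)
  seg 3: right by d7 = 889/10 → (929/10, 4)
  seg 4: down by d9 = 4 → (929/10, 0)
  seg 5: left by d9 = 4 → (889/10, 0)
  seg 6: down by d3 = 18 → (889/10, -18)
  seg 7: left by d9 = 4 → (849/10, -18)
  seg 8: up by d4 = 6 → (849/10, -12)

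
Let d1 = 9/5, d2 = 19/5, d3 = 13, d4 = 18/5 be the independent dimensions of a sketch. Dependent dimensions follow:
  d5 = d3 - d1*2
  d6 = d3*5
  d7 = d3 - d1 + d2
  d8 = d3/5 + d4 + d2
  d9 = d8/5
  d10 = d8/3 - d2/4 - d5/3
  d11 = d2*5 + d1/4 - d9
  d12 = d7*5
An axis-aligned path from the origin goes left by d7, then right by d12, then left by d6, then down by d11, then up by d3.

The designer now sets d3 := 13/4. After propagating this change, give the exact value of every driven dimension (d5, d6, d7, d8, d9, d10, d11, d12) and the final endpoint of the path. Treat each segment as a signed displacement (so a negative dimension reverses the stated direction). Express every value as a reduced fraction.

Apply edit: d3 := 13/4
  d5 = d3 - d1*2 = -7/20
  d6 = d3*5 = 65/4
  d7 = d3 - d1 + d2 = 21/4
  d8 = d3/5 + d4 + d2 = 161/20
  d9 = d8/5 = 161/100
  d10 = d8/3 - d2/4 - d5/3 = 37/20
  d11 = d2*5 + d1/4 - d9 = 446/25
  d12 = d7*5 = 105/4
Walk from origin (0, 0):
  seg 1: left by d7 = 21/4 → (-21/4, 0)
  seg 2: right by d12 = 105/4 → (21, 0)
  seg 3: left by d6 = 65/4 → (19/4, 0)
  seg 4: down by d11 = 446/25 → (19/4, -446/25)
  seg 5: up by d3 = 13/4 → (19/4, -1459/100)

d5 = -7/20
d6 = 65/4
d7 = 21/4
d8 = 161/20
d9 = 161/100
d10 = 37/20
d11 = 446/25
d12 = 105/4
endpoint = (19/4, -1459/100)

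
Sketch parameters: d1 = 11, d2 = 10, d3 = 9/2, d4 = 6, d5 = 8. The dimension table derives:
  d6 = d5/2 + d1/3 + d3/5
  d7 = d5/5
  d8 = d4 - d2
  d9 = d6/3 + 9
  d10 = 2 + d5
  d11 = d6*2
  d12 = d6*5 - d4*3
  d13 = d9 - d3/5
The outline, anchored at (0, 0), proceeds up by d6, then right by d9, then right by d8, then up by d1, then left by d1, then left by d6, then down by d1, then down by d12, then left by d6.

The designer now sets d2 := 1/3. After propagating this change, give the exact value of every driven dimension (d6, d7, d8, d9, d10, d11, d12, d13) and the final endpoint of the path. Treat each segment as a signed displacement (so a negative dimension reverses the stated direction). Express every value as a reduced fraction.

d6 = 257/30
d7 = 8/5
d8 = 17/3
d9 = 1067/90
d10 = 10
d11 = 257/15
d12 = 149/6
d13 = 493/45
endpoint = (-191/18, -244/15)

Apply edit: d2 := 1/3
  d6 = d5/2 + d1/3 + d3/5 = 257/30
  d7 = d5/5 = 8/5
  d8 = d4 - d2 = 17/3
  d9 = d6/3 + 9 = 1067/90
  d10 = 2 + d5 = 10
  d11 = d6*2 = 257/15
  d12 = d6*5 - d4*3 = 149/6
  d13 = d9 - d3/5 = 493/45
Walk from origin (0, 0):
  seg 1: up by d6 = 257/30 → (0, 257/30)
  seg 2: right by d9 = 1067/90 → (1067/90, 257/30)
  seg 3: right by d8 = 17/3 → (1577/90, 257/30)
  seg 4: up by d1 = 11 → (1577/90, 587/30)
  seg 5: left by d1 = 11 → (587/90, 587/30)
  seg 6: left by d6 = 257/30 → (-92/45, 587/30)
  seg 7: down by d1 = 11 → (-92/45, 257/30)
  seg 8: down by d12 = 149/6 → (-92/45, -244/15)
  seg 9: left by d6 = 257/30 → (-191/18, -244/15)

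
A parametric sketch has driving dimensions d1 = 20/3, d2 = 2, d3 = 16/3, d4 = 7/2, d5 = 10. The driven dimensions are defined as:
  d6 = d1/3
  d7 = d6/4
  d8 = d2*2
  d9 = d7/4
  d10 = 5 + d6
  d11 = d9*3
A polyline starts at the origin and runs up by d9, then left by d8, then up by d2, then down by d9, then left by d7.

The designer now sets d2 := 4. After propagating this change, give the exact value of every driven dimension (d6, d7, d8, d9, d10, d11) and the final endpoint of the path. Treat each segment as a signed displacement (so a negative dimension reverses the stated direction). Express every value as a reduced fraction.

d6 = 20/9
d7 = 5/9
d8 = 8
d9 = 5/36
d10 = 65/9
d11 = 5/12
endpoint = (-77/9, 4)

Apply edit: d2 := 4
  d6 = d1/3 = 20/9
  d7 = d6/4 = 5/9
  d8 = d2*2 = 8
  d9 = d7/4 = 5/36
  d10 = 5 + d6 = 65/9
  d11 = d9*3 = 5/12
Walk from origin (0, 0):
  seg 1: up by d9 = 5/36 → (0, 5/36)
  seg 2: left by d8 = 8 → (-8, 5/36)
  seg 3: up by d2 = 4 → (-8, 149/36)
  seg 4: down by d9 = 5/36 → (-8, 4)
  seg 5: left by d7 = 5/9 → (-77/9, 4)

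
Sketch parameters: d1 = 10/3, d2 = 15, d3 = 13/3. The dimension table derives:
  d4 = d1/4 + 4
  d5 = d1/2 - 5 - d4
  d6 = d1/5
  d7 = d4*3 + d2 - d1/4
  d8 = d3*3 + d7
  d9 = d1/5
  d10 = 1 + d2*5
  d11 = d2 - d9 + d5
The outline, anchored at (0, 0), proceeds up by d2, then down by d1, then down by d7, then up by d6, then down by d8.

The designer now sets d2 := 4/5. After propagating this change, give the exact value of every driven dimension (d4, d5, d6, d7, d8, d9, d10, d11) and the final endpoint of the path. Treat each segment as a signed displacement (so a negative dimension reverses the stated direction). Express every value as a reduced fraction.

Apply edit: d2 := 4/5
  d4 = d1/4 + 4 = 29/6
  d5 = d1/2 - 5 - d4 = -49/6
  d6 = d1/5 = 2/3
  d7 = d4*3 + d2 - d1/4 = 217/15
  d8 = d3*3 + d7 = 412/15
  d9 = d1/5 = 2/3
  d10 = 1 + d2*5 = 5
  d11 = d2 - d9 + d5 = -241/30
Walk from origin (0, 0):
  seg 1: up by d2 = 4/5 → (0, 4/5)
  seg 2: down by d1 = 10/3 → (0, -38/15)
  seg 3: down by d7 = 217/15 → (0, -17)
  seg 4: up by d6 = 2/3 → (0, -49/3)
  seg 5: down by d8 = 412/15 → (0, -219/5)

d4 = 29/6
d5 = -49/6
d6 = 2/3
d7 = 217/15
d8 = 412/15
d9 = 2/3
d10 = 5
d11 = -241/30
endpoint = (0, -219/5)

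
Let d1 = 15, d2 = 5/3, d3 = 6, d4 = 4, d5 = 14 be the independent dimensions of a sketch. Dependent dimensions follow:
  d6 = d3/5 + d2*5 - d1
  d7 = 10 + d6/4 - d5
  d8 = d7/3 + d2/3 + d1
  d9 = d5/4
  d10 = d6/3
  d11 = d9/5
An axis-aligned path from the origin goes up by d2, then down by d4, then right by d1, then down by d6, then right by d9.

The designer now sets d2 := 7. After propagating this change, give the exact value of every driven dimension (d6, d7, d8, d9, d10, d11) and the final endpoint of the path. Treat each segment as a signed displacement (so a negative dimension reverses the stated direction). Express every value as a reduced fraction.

Apply edit: d2 := 7
  d6 = d3/5 + d2*5 - d1 = 106/5
  d7 = 10 + d6/4 - d5 = 13/10
  d8 = d7/3 + d2/3 + d1 = 533/30
  d9 = d5/4 = 7/2
  d10 = d6/3 = 106/15
  d11 = d9/5 = 7/10
Walk from origin (0, 0):
  seg 1: up by d2 = 7 → (0, 7)
  seg 2: down by d4 = 4 → (0, 3)
  seg 3: right by d1 = 15 → (15, 3)
  seg 4: down by d6 = 106/5 → (15, -91/5)
  seg 5: right by d9 = 7/2 → (37/2, -91/5)

d6 = 106/5
d7 = 13/10
d8 = 533/30
d9 = 7/2
d10 = 106/15
d11 = 7/10
endpoint = (37/2, -91/5)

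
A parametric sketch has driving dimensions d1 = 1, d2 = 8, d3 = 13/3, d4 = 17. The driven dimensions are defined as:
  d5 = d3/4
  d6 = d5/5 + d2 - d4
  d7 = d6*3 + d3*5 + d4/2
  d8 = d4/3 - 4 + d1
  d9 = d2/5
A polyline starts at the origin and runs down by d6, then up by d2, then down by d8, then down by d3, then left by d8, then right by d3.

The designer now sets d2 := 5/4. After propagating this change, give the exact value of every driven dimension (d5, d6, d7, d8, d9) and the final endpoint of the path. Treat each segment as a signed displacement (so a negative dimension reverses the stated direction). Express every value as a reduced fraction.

d5 = 13/12
d6 = -233/15
d7 = -493/30
d8 = 8/3
d9 = 1/4
endpoint = (5/3, 587/60)

Apply edit: d2 := 5/4
  d5 = d3/4 = 13/12
  d6 = d5/5 + d2 - d4 = -233/15
  d7 = d6*3 + d3*5 + d4/2 = -493/30
  d8 = d4/3 - 4 + d1 = 8/3
  d9 = d2/5 = 1/4
Walk from origin (0, 0):
  seg 1: down by d6 = -233/15 → (0, 233/15)
  seg 2: up by d2 = 5/4 → (0, 1007/60)
  seg 3: down by d8 = 8/3 → (0, 847/60)
  seg 4: down by d3 = 13/3 → (0, 587/60)
  seg 5: left by d8 = 8/3 → (-8/3, 587/60)
  seg 6: right by d3 = 13/3 → (5/3, 587/60)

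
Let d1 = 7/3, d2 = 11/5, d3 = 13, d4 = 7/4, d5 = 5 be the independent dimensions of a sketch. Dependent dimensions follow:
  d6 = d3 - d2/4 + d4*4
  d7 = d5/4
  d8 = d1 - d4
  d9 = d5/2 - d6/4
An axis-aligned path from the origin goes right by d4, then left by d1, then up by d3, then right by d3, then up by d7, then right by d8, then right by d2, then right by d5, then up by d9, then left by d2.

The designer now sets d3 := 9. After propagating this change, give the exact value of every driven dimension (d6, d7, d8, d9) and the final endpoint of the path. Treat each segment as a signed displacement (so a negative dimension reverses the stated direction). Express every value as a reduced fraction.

d6 = 309/20
d7 = 5/4
d8 = 7/12
d9 = -109/80
endpoint = (14, 711/80)

Apply edit: d3 := 9
  d6 = d3 - d2/4 + d4*4 = 309/20
  d7 = d5/4 = 5/4
  d8 = d1 - d4 = 7/12
  d9 = d5/2 - d6/4 = -109/80
Walk from origin (0, 0):
  seg 1: right by d4 = 7/4 → (7/4, 0)
  seg 2: left by d1 = 7/3 → (-7/12, 0)
  seg 3: up by d3 = 9 → (-7/12, 9)
  seg 4: right by d3 = 9 → (101/12, 9)
  seg 5: up by d7 = 5/4 → (101/12, 41/4)
  seg 6: right by d8 = 7/12 → (9, 41/4)
  seg 7: right by d2 = 11/5 → (56/5, 41/4)
  seg 8: right by d5 = 5 → (81/5, 41/4)
  seg 9: up by d9 = -109/80 → (81/5, 711/80)
  seg 10: left by d2 = 11/5 → (14, 711/80)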